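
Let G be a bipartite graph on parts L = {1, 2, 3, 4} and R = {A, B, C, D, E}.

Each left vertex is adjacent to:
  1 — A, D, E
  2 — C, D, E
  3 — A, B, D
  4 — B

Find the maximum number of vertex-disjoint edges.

4

For example, pair 1→E, 2→C, 3→D, 4→B.
This saturates every left vertex, so 4 is the maximum.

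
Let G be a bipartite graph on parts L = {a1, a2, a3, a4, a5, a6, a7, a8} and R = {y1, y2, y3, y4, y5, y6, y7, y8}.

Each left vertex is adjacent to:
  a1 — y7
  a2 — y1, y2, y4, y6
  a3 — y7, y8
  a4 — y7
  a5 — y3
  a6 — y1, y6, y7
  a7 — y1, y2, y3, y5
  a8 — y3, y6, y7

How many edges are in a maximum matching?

A valid assignment of size 7: a1–y7, a2–y4, a3–y8, a5–y3, a6–y1, a7–y2, a8–y6.
The set {a1, a4} has only 1 neighbour ({y7}), so by Hall's theorem at most 7 of the 8 left vertices can be matched.

7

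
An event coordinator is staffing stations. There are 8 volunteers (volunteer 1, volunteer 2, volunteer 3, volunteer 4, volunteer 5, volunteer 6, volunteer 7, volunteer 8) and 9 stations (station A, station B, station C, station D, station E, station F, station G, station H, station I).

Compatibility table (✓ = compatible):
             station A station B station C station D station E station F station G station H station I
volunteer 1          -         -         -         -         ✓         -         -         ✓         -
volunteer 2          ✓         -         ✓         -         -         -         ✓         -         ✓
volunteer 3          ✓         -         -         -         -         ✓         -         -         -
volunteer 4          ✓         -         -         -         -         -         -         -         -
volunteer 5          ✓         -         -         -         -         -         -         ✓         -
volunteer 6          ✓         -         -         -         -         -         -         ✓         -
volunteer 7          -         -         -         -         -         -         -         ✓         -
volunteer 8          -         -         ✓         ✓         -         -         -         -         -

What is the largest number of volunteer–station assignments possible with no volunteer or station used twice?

6

For example, pair volunteer 1-station E, volunteer 2-station C, volunteer 3-station F, volunteer 4-station A, volunteer 5-station H, volunteer 8-station D.
The set {volunteer 4, volunteer 5, volunteer 6, volunteer 7} has only 2 neighbours ({station A, station H}), so by Hall's theorem at most 6 of the 8 volunteers can be matched.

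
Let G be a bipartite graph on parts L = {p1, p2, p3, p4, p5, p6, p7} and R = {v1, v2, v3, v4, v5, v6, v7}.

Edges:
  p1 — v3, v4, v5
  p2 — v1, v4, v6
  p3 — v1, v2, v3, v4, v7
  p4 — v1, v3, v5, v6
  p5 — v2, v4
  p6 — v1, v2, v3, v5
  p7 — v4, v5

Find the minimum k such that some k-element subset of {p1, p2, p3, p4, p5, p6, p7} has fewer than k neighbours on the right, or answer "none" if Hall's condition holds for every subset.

A matching saturating every left vertex exists, for instance p1→v3, p2→v6, p3→v7, p4→v5, p5→v2, p6→v1, p7→v4.
By Hall's marriage theorem, this means |N(S)| ≥ |S| for every subset S, so no violating subset exists.

none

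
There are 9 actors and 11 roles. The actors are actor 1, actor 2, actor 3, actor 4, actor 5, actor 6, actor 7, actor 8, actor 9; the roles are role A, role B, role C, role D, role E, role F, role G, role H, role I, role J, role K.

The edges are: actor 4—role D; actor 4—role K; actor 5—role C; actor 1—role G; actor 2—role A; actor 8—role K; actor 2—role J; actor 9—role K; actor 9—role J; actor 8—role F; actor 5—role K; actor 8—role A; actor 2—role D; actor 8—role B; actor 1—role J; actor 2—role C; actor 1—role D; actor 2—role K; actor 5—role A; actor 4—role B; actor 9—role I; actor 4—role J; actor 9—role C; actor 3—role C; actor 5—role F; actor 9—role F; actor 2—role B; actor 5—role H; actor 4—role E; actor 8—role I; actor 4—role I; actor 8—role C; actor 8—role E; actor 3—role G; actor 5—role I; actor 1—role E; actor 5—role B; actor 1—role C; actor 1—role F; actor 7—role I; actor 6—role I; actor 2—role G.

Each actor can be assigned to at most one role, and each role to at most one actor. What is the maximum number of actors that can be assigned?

8

For example, pair actor 1→role J, actor 2→role K, actor 3→role G, actor 4→role B, actor 5→role H, actor 6→role I, actor 8→role F, actor 9→role C.
The set {actor 6, actor 7} has only 1 neighbour ({role I}), so by Hall's theorem at most 8 of the 9 actors can be matched.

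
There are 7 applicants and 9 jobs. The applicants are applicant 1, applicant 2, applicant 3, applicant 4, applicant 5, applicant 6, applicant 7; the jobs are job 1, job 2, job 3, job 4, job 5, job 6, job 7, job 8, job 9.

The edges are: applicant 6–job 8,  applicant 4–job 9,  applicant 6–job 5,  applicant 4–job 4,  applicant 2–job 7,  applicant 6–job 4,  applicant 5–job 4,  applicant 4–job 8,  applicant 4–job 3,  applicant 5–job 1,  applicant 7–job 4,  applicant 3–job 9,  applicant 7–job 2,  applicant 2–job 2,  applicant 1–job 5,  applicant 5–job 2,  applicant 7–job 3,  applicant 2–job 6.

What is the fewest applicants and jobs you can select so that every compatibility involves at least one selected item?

7

{applicant 1, applicant 2, applicant 3, applicant 4, applicant 5, applicant 6, applicant 7} is a vertex cover of size 7: every edge has an endpoint in this set.
No smaller cover exists because applicant 1–job 5, applicant 2–job 6, applicant 3–job 9, applicant 4–job 3, applicant 5–job 1, applicant 6–job 4, applicant 7–job 2 is a matching of size 7, and a cover must include an endpoint of each of these disjoint edges (König's theorem).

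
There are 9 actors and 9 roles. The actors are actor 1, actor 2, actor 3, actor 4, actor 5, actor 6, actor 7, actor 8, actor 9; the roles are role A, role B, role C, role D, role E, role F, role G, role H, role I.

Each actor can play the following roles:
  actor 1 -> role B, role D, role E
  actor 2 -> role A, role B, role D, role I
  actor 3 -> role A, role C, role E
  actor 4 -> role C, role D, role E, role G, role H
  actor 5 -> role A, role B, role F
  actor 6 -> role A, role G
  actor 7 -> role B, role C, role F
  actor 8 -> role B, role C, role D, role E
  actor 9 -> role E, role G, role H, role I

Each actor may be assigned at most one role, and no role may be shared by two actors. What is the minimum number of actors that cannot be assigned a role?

A valid assignment of size 9: actor 1→role D, actor 2→role I, actor 3→role E, actor 4→role H, actor 5→role F, actor 6→role A, actor 7→role C, actor 8→role B, actor 9→role G.
All 9 actors are matched, so no larger matching exists.
That matches 9 of the 9, leaving 0 unmatched; no matching can do better.

0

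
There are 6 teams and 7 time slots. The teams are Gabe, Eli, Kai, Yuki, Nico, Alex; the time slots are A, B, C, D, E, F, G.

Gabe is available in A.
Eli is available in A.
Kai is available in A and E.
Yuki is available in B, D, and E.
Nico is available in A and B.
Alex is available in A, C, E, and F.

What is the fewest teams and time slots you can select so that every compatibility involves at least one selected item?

5

A maximum matching has 5 edges (e.g. Gabe–A, Kai–E, Yuki–D, Nico–B, Alex–C).
By König's theorem the minimum vertex cover has the same size. One such cover is {Kai, Yuki, Nico, Alex, A}.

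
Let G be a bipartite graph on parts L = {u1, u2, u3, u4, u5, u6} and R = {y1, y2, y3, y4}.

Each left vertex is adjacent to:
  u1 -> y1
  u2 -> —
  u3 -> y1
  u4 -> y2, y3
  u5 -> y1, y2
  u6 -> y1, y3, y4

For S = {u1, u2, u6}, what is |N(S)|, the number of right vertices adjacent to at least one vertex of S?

3

The union of neighbours of {u1, u2, u6} is {y1, y3, y4}, which has 3 elements.
Since |N(S)| = 3 ≥ |S| = 3, Hall's condition holds for this subset.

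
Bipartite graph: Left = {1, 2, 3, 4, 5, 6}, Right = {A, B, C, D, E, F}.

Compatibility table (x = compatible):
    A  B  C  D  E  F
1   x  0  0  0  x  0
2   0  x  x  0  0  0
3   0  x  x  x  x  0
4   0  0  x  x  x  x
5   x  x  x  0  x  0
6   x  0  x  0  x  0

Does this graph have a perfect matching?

One maximum matching: 1-A, 2-C, 3-D, 4-F, 5-B, 6-E.
Every left vertex is matched, so this is a perfect matching.

Yes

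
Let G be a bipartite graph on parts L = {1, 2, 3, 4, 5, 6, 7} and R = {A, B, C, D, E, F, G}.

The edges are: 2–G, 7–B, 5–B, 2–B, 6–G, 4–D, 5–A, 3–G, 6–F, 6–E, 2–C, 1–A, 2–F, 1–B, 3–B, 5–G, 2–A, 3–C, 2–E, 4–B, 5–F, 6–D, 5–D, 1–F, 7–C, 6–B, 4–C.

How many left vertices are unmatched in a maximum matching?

0

For example, pair 1–F, 2–A, 3–G, 4–C, 5–D, 6–E, 7–B.
This saturates every left vertex, so 7 is the maximum.
That matches 7 of the 7, leaving 0 unmatched; no matching can do better.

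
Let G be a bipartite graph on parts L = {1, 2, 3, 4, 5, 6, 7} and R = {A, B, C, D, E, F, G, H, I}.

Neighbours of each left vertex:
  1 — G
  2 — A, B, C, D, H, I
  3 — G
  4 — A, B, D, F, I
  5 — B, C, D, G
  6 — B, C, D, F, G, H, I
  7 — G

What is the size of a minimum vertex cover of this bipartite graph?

{2, 4, 5, 6, G} is a vertex cover of size 5: every edge has an endpoint in this set.
No smaller cover exists because 1–G, 2–A, 4–B, 5–C, 6–H is a matching of size 5, and a cover must include an endpoint of each of these disjoint edges (König's theorem).

5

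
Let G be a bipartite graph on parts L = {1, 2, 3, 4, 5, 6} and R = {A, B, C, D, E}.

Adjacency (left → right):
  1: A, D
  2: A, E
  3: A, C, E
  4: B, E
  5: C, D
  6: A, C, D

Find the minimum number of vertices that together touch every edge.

5

The 5 edges 1–D, 2–A, 3–E, 4–B, 5–C form a matching, so any vertex cover needs at least 5 vertices (one per matched edge).
Conversely {4, A, C, D, E} meets every edge and has exactly 5 vertices, so 5 is optimal.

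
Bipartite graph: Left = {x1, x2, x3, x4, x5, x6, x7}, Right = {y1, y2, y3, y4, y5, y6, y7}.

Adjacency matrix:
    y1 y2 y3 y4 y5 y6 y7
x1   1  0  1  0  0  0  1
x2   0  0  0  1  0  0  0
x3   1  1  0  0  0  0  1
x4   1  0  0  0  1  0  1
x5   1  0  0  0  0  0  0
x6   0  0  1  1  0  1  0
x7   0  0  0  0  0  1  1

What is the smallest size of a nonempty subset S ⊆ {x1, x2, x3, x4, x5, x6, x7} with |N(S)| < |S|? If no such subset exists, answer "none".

A matching saturating every left vertex exists, for instance x1→y3, x2→y4, x3→y2, x4→y5, x5→y1, x6→y6, x7→y7.
By Hall's marriage theorem, this means |N(S)| ≥ |S| for every subset S, so no violating subset exists.

none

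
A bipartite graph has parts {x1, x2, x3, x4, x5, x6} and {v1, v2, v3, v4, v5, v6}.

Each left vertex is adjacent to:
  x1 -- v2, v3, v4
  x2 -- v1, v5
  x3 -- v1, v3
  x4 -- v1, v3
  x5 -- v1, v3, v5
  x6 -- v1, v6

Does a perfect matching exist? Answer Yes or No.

No

The set {x2, x3, x4, x5} has only 3 neighbours ({v1, v3, v5}), so by Hall's theorem at most 5 of the 6 left vertices can be matched.
Hence no matching covers every left vertex.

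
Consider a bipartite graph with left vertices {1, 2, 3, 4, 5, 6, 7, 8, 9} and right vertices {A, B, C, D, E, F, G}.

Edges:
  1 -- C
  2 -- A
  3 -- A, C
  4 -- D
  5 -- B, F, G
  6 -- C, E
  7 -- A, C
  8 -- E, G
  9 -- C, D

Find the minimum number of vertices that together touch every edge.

The 6 edges 1–C, 2–A, 4–D, 5–B, 6–E, 8–G form a matching, so any vertex cover needs at least 6 vertices (one per matched edge).
Conversely {5, 6, 8, A, C, D} meets every edge and has exactly 6 vertices, so 6 is optimal.

6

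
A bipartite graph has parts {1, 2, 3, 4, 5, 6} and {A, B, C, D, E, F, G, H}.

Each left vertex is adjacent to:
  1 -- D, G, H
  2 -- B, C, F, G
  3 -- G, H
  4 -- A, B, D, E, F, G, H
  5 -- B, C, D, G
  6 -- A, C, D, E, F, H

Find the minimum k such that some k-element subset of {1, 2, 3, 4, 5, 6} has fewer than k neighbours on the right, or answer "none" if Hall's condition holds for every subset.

A matching saturating every left vertex exists, for instance 1→D, 2→F, 3→H, 4→G, 5→B, 6→A.
By Hall's marriage theorem, this means |N(S)| ≥ |S| for every subset S, so no violating subset exists.

none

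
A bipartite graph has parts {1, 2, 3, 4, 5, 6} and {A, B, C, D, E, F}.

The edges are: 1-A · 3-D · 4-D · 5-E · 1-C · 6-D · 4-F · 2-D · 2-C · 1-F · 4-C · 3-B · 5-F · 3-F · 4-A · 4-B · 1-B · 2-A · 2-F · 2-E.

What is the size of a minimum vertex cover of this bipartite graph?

6

A maximum matching has 6 edges (e.g. 1–C, 2–A, 3–F, 4–B, 5–E, 6–D).
By König's theorem the minimum vertex cover has the same size. One such cover is {1, 2, 3, 4, 5, 6}.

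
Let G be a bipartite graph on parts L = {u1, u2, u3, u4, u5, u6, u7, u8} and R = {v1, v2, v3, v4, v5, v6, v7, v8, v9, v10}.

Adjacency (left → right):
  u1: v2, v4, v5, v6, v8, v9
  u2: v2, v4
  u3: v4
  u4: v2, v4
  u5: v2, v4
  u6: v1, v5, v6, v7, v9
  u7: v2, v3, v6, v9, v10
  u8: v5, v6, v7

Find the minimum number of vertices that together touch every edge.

{u1, u6, u7, u8, v2, v4} is a vertex cover of size 6: every edge has an endpoint in this set.
No smaller cover exists because u1–v5, u2–v2, u3–v4, u6–v1, u7–v10, u8–v6 is a matching of size 6, and a cover must include an endpoint of each of these disjoint edges (König's theorem).

6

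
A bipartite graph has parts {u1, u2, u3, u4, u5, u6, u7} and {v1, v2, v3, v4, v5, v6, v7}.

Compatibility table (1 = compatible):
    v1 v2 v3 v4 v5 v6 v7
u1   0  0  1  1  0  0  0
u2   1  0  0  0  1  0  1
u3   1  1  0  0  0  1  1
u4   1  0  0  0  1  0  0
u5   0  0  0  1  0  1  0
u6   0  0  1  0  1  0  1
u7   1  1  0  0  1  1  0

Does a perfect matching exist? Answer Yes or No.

Yes

One maximum matching: u1-v4, u2-v1, u3-v7, u4-v5, u5-v6, u6-v3, u7-v2.
All 7 left vertices are covered.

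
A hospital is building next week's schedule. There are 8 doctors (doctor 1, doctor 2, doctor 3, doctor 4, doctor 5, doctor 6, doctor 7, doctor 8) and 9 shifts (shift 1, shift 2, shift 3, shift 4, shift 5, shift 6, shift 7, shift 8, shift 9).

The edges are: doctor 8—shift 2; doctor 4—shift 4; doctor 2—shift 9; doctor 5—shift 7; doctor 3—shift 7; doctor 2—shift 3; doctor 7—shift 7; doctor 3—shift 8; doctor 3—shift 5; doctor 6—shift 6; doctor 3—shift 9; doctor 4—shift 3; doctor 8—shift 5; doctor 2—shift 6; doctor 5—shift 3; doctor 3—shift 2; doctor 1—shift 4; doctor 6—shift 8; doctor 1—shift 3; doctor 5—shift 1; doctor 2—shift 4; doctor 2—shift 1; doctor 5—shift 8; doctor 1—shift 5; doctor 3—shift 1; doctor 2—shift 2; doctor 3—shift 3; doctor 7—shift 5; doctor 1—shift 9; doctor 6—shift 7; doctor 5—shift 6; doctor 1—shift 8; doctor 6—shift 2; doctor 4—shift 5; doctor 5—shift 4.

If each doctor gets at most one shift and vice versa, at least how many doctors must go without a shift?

For example, pair doctor 1-shift 9, doctor 2-shift 2, doctor 3-shift 8, doctor 4-shift 3, doctor 5-shift 4, doctor 6-shift 6, doctor 7-shift 7, doctor 8-shift 5.
This saturates every doctor, so 8 is the maximum.
That matches 8 of the 8, leaving 0 unmatched; no matching can do better.

0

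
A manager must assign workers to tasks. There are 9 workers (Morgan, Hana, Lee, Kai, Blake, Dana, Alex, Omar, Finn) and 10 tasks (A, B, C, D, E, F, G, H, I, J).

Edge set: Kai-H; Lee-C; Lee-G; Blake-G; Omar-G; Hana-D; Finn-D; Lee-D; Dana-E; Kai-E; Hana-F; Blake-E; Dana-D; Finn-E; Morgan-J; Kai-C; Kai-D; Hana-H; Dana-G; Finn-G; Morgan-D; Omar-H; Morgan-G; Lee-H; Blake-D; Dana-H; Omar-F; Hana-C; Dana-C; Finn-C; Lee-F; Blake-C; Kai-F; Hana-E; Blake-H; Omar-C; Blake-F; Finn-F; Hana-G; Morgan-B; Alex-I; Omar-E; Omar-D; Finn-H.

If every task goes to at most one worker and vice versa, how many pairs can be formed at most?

8

A valid assignment of size 8: Morgan→B, Hana→F, Lee→C, Kai→D, Blake→H, Dana→E, Alex→I, Omar→G.
The set {Hana, Lee, Kai, Blake, Dana, Omar, Finn} has only 6 neighbours ({C, D, E, F, G, H}), so by Hall's theorem at most 8 of the 9 workers can be matched.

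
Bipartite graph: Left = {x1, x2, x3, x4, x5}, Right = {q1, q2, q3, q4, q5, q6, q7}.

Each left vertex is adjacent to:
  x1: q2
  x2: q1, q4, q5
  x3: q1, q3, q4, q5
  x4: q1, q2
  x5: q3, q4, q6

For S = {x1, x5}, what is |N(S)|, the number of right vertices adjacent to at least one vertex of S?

4

The union of neighbours of {x1, x5} is {q2, q3, q4, q6}, which has 4 elements.
Since |N(S)| = 4 ≥ |S| = 2, Hall's condition holds for this subset.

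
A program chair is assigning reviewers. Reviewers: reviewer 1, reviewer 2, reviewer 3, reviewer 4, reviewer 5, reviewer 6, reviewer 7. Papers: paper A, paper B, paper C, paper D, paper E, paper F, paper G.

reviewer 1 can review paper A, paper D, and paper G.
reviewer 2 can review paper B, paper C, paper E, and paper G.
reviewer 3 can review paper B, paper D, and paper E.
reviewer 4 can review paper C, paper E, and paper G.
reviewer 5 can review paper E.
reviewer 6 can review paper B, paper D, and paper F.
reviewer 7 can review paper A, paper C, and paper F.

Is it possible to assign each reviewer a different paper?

One maximum matching: reviewer 1–paper A, reviewer 2–paper B, reviewer 3–paper D, reviewer 4–paper G, reviewer 5–paper E, reviewer 6–paper F, reviewer 7–paper C.
Every reviewer is matched, so this is a perfect matching.

Yes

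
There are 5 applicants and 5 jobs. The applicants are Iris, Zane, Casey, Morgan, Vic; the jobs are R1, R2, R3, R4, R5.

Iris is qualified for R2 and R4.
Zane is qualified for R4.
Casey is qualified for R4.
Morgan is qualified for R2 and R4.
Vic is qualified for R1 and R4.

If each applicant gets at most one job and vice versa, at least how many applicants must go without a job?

2

For example, pair Iris-R2, Zane-R4, Vic-R1.
The set {Iris, Zane, Casey, Morgan} has only 2 neighbours ({R2, R4}), so by Hall's theorem at most 3 of the 5 applicants can be matched.
That matches 3 of the 5, leaving 2 unmatched; no matching can do better.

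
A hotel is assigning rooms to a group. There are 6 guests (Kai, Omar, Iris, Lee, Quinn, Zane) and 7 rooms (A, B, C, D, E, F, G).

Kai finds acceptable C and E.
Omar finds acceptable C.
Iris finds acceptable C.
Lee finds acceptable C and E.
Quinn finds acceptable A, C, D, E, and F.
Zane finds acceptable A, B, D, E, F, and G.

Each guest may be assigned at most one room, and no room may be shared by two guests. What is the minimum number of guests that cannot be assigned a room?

For example, pair Kai→E, Omar→C, Quinn→A, Zane→G.
The set {Kai, Omar, Iris, Lee} has only 2 neighbours ({C, E}), so by Hall's theorem at most 4 of the 6 guests can be matched.
That matches 4 of the 6, leaving 2 unmatched; no matching can do better.

2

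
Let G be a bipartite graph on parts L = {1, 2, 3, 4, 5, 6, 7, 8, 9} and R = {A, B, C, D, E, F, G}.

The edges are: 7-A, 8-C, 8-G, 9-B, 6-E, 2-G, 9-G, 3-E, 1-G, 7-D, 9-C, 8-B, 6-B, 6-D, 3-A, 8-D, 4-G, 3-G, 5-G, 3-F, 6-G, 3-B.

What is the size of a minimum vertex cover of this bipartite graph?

{3, 6, 7, 8, 9, G} is a vertex cover of size 6: every edge has an endpoint in this set.
No smaller cover exists because 1–G, 3–A, 6–E, 7–D, 8–C, 9–B is a matching of size 6, and a cover must include an endpoint of each of these disjoint edges (König's theorem).

6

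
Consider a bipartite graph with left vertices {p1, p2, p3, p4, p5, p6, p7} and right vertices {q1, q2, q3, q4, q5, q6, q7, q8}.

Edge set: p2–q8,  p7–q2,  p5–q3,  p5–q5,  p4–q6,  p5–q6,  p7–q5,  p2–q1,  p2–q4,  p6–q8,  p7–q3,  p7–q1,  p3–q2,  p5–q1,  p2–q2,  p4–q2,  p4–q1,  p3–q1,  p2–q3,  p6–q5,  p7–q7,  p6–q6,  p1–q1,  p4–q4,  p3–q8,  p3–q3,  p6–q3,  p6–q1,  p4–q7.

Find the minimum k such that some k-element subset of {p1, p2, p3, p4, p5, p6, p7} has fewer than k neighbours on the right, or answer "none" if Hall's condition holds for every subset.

none

A matching saturating every left vertex exists, for instance p1→q1, p2→q8, p3→q2, p4→q4, p5→q5, p6→q6, p7→q7.
By Hall's marriage theorem, this means |N(S)| ≥ |S| for every subset S, so no violating subset exists.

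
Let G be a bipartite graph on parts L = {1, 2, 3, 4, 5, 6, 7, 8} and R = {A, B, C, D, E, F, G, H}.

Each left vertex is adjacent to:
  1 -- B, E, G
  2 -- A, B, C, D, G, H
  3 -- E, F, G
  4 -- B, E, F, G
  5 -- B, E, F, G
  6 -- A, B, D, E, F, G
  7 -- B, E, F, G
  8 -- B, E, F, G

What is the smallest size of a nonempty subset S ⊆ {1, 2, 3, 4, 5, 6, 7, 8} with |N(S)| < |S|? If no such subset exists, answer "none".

5

Take S = {1, 3, 4, 5, 7}. Its neighbourhood is {B, E, F, G}, so |N(S)| = 4 < |S| = 5.
Every subset of size less than 5 has at least as many neighbours as members, so 5 is the minimum.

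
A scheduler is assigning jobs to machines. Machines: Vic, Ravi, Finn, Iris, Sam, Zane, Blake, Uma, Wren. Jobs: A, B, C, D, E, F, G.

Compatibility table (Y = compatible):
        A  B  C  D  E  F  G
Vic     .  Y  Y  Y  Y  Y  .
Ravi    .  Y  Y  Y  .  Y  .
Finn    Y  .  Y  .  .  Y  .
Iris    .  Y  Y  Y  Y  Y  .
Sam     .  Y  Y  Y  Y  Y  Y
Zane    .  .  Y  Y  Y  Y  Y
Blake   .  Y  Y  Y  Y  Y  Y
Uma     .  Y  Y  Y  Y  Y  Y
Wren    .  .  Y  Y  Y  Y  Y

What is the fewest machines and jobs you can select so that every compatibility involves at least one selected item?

{Finn, B, C, D, E, F, G} is a vertex cover of size 7: every edge has an endpoint in this set.
No smaller cover exists because Vic–D, Ravi–C, Finn–A, Iris–F, Sam–B, Zane–E, Blake–G is a matching of size 7, and a cover must include an endpoint of each of these disjoint edges (König's theorem).

7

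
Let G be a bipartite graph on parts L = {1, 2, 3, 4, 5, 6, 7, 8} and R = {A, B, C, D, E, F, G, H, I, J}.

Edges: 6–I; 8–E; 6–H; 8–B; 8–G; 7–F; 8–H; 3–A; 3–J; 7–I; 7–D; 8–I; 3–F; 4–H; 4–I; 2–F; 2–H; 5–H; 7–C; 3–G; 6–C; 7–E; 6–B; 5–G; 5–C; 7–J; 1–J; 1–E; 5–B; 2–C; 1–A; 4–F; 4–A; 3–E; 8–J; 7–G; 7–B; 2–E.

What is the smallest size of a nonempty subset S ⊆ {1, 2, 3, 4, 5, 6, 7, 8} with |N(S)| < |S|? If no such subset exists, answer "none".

A matching saturating every left vertex exists, for instance 1→E, 2→H, 3→A, 4→I, 5→C, 6→B, 7→G, 8→J.
By Hall's marriage theorem, this means |N(S)| ≥ |S| for every subset S, so no violating subset exists.

none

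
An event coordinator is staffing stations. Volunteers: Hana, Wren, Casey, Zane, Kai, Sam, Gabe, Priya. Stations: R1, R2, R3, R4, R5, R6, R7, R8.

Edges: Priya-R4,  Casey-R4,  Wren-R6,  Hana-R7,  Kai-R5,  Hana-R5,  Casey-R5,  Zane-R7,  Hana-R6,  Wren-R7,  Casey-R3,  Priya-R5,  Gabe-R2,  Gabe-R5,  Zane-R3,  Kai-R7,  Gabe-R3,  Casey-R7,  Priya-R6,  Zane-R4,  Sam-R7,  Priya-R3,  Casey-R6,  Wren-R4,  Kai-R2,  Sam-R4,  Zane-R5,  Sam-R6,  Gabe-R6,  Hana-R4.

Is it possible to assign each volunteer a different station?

The set {Hana, Wren, Casey, Zane, Kai, Sam, Gabe, Priya} has only 6 neighbours ({R2, R3, R4, R5, R6, R7}), so by Hall's theorem at most 6 of the 8 volunteers can be matched.
Hence no matching covers every volunteer.

No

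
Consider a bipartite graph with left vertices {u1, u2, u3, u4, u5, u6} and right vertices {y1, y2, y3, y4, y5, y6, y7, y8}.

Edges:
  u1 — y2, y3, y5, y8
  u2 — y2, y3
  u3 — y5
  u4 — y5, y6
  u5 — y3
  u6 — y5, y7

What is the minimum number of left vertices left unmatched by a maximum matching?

0

One maximum matching: u1→y8, u2→y2, u3→y5, u4→y6, u5→y3, u6→y7.
All 6 left vertices are matched, so no larger matching exists.
That matches 6 of the 6, leaving 0 unmatched; no matching can do better.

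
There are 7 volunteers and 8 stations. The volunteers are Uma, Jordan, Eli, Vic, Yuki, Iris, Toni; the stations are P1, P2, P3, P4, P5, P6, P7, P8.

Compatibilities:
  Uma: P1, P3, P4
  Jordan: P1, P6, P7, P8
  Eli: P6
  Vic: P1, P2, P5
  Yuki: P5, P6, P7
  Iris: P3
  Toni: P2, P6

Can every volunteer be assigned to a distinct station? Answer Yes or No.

For example, pair Uma–P4, Jordan–P1, Eli–P6, Vic–P5, Yuki–P7, Iris–P3, Toni–P2.
All 7 volunteers are covered.

Yes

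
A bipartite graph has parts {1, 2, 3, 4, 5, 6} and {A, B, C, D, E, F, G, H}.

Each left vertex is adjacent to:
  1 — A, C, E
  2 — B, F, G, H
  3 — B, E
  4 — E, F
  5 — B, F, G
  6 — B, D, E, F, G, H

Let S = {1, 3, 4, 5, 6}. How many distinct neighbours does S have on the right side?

8

The union of neighbours of {1, 3, 4, 5, 6} is {A, B, C, D, E, F, G, H}, which has 8 elements.
Since |N(S)| = 8 ≥ |S| = 5, Hall's condition holds for this subset.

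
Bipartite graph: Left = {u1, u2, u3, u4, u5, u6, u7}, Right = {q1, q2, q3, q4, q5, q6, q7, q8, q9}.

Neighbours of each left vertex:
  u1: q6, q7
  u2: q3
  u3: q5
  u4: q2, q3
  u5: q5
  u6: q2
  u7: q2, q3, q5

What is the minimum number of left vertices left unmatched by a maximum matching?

A valid assignment of size 4: u1–q7, u2–q3, u3–q5, u4–q2.
The set {u2, u3, u4, u5, u6, u7} has only 3 neighbours ({q2, q3, q5}), so by Hall's theorem at most 4 of the 7 left vertices can be matched.
That matches 4 of the 7, leaving 3 unmatched; no matching can do better.

3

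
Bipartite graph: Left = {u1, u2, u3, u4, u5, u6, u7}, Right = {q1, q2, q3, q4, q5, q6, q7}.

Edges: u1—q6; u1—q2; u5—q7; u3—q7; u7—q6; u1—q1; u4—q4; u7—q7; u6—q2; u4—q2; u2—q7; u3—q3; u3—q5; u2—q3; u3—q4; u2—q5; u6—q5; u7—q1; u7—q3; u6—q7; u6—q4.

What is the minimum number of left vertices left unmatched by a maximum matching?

0

A valid assignment of size 7: u1-q1, u2-q3, u3-q5, u4-q4, u5-q7, u6-q2, u7-q6.
This saturates every left vertex, so 7 is the maximum.
That matches 7 of the 7, leaving 0 unmatched; no matching can do better.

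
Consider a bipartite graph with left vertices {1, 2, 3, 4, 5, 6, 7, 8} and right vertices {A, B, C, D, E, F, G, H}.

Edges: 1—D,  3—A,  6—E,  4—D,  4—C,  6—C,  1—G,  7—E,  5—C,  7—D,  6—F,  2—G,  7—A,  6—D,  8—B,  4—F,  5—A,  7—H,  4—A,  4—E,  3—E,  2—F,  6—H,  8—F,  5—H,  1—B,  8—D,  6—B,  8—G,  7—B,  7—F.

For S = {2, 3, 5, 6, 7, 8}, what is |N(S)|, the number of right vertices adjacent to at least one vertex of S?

8

The union of neighbours of {2, 3, 5, 6, 7, 8} is {A, B, C, D, E, F, G, H}, which has 8 elements.
Since |N(S)| = 8 ≥ |S| = 6, Hall's condition holds for this subset.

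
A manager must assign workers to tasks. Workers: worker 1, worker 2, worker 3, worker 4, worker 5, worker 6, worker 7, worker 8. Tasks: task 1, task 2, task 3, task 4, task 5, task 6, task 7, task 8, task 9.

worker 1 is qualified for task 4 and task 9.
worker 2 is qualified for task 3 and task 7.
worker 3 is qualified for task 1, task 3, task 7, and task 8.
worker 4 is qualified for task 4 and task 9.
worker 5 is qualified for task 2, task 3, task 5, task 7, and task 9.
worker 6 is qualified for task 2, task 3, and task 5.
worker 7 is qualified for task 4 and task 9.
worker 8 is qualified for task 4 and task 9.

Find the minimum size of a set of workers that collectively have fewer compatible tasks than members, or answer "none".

3

Take S = {worker 1, worker 4, worker 7}. Its neighbourhood is {task 4, task 9}, so |N(S)| = 2 < |S| = 3.
Every subset of size less than 3 has at least as many neighbours as members, so 3 is the minimum.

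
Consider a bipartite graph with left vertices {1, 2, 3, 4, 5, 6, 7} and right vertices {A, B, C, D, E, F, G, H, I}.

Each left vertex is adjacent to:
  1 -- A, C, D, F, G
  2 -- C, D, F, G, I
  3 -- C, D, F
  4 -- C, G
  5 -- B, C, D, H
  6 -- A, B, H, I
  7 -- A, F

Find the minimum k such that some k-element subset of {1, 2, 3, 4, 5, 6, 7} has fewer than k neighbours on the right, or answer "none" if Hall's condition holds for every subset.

none

A matching saturating every left vertex exists, for instance 1→A, 2→D, 3→C, 4→G, 5→B, 6→I, 7→F.
By Hall's marriage theorem, this means |N(S)| ≥ |S| for every subset S, so no violating subset exists.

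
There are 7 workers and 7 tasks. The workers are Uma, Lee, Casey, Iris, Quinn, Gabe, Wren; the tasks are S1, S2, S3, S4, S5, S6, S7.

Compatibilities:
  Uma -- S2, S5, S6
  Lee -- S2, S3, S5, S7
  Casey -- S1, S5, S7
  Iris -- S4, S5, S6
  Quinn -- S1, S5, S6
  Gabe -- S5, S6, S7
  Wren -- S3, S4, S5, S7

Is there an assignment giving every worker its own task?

Yes

For example, pair Uma→S2, Lee→S3, Casey→S5, Iris→S6, Quinn→S1, Gabe→S7, Wren→S4.
Every worker is matched, so this is a perfect matching.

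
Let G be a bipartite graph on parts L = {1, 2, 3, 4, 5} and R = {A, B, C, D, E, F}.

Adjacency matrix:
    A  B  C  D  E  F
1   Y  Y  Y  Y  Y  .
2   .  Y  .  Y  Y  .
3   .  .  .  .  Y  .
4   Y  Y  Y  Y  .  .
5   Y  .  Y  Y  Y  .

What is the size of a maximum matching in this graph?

5

For example, pair 1→A, 2→D, 3→E, 4→B, 5→C.
This saturates every left vertex, so 5 is the maximum.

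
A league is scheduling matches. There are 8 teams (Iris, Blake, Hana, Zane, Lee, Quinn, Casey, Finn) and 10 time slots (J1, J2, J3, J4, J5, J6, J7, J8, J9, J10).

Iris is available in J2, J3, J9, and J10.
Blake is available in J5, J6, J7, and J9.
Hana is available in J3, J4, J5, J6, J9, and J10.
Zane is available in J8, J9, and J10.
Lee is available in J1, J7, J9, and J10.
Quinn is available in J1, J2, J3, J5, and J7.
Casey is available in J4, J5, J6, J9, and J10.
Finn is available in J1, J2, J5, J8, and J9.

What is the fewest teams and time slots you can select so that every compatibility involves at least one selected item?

8

{Iris, Blake, Hana, Zane, Lee, Quinn, Casey, Finn} is a vertex cover of size 8: every edge has an endpoint in this set.
No smaller cover exists because Iris–J10, Blake–J7, Hana–J3, Zane–J8, Lee–J1, Quinn–J2, Casey–J6, Finn–J9 is a matching of size 8, and a cover must include an endpoint of each of these disjoint edges (König's theorem).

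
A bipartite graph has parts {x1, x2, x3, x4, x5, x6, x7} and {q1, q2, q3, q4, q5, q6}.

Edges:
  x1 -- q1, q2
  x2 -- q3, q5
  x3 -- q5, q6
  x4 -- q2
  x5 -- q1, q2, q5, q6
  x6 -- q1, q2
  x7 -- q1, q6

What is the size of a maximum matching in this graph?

5

A valid assignment of size 5: x1–q1, x2–q3, x3–q5, x4–q2, x5–q6.
The set {x1, x3, x4, x5, x6, x7} has only 4 neighbours ({q1, q2, q5, q6}), so by Hall's theorem at most 5 of the 7 left vertices can be matched.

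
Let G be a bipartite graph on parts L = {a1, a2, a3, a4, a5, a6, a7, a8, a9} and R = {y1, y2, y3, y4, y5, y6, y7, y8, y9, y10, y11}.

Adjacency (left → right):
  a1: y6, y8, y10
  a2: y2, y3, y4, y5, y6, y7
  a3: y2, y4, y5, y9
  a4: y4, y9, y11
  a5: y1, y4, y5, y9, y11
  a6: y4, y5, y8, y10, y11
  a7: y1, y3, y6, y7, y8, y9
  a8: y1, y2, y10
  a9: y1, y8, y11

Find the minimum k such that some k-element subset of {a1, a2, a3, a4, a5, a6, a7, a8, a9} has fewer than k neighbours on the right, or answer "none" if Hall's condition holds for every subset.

A matching saturating every left vertex exists, for instance a1→y10, a2→y7, a3→y5, a4→y4, a5→y9, a6→y11, a7→y6, a8→y2, a9→y1.
By Hall's marriage theorem, this means |N(S)| ≥ |S| for every subset S, so no violating subset exists.

none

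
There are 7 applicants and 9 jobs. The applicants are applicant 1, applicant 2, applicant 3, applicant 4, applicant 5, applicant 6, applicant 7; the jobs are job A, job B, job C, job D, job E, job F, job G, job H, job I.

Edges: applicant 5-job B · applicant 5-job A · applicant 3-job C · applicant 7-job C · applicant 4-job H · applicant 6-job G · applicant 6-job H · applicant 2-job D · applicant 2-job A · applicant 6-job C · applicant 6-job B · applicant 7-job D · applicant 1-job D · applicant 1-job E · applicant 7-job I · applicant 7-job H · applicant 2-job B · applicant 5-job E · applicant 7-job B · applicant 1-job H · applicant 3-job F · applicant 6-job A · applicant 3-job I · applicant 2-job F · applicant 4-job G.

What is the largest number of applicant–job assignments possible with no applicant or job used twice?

One maximum matching: applicant 1-job H, applicant 2-job F, applicant 3-job I, applicant 4-job G, applicant 5-job A, applicant 6-job B, applicant 7-job D.
All 7 applicants are matched, so no larger matching exists.

7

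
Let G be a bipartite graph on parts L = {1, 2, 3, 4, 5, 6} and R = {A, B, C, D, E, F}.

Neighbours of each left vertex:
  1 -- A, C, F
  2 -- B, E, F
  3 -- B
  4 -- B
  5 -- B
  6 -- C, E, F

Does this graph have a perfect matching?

No

The set {3, 4, 5} has only 1 neighbour ({B}), so by Hall's theorem at most 4 of the 6 left vertices can be matched.
Hence no matching covers every left vertex.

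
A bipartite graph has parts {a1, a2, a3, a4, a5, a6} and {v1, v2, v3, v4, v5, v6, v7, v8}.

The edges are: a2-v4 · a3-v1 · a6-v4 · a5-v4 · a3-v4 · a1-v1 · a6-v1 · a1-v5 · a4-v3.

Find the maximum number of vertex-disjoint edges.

4

One maximum matching: a1→v5, a2→v4, a3→v1, a4→v3.
The set {a2, a3, a5, a6} has only 2 neighbours ({v1, v4}), so by Hall's theorem at most 4 of the 6 left vertices can be matched.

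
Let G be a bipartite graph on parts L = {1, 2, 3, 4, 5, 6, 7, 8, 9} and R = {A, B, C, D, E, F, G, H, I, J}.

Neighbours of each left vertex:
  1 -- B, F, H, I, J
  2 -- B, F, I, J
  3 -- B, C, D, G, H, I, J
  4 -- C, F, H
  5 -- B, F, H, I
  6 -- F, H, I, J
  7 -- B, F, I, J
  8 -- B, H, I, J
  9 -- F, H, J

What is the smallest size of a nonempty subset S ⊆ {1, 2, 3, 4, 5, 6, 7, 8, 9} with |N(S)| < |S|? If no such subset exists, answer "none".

6

Take S = {1, 2, 5, 6, 7, 8}. Its neighbourhood is {B, F, H, I, J}, so |N(S)| = 5 < |S| = 6.
Every subset of size less than 6 has at least as many neighbours as members, so 6 is the minimum.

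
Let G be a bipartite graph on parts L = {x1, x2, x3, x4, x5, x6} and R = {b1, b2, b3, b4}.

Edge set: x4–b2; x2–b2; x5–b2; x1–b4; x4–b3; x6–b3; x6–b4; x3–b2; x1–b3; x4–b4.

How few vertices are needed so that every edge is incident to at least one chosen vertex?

A maximum matching has 3 edges (e.g. x1–b4, x2–b2, x4–b3).
By König's theorem the minimum vertex cover has the same size. One such cover is {b2, b3, b4}.

3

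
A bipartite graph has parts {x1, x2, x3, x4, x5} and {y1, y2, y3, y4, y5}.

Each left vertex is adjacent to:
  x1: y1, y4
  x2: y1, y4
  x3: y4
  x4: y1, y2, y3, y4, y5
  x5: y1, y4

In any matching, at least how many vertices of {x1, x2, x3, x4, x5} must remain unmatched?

A valid assignment of size 3: x1→y4, x2→y1, x4→y3.
The set {x1, x2, x3, x5} has only 2 neighbours ({y1, y4}), so by Hall's theorem at most 3 of the 5 left vertices can be matched.
That matches 3 of the 5, leaving 2 unmatched; no matching can do better.

2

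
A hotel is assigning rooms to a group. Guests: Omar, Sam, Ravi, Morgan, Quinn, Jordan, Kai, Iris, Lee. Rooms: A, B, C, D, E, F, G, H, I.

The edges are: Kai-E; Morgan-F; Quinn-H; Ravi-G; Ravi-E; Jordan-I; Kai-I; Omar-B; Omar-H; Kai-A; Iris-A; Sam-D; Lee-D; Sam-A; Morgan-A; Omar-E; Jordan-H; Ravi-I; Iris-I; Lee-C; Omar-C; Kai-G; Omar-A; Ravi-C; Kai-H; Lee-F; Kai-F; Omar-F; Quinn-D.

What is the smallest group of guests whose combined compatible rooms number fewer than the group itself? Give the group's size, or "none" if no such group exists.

A matching saturating every guest exists, for instance Omar→B, Sam→D, Ravi→E, Morgan→F, Quinn→H, Jordan→I, Kai→G, Iris→A, Lee→C.
By Hall's marriage theorem, this means |N(S)| ≥ |S| for every subset S, so no violating subset exists.

none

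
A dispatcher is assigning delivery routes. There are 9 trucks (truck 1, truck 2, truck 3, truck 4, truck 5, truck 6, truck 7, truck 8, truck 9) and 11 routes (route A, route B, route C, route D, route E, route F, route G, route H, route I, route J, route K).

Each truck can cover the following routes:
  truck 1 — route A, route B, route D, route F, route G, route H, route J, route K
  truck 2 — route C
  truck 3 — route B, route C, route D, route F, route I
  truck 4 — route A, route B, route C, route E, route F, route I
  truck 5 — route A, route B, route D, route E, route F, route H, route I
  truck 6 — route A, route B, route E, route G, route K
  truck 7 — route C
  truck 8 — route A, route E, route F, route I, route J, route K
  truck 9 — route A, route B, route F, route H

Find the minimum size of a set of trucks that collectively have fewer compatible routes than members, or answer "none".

Take S = {truck 2, truck 7}. Its neighbourhood is {route C}, so |N(S)| = 1 < |S| = 2.
No single vertex violates Hall's condition since each has at least one neighbour, so 2 is the minimum.

2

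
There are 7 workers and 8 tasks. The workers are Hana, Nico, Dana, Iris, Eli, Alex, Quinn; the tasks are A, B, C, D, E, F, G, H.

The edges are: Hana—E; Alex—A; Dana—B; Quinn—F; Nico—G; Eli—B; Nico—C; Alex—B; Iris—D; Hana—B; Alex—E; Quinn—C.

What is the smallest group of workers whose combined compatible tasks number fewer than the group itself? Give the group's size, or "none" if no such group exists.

2

Take S = {Dana, Eli}. Its neighbourhood is {B}, so |N(S)| = 1 < |S| = 2.
No single vertex violates Hall's condition since each has at least one neighbour, so 2 is the minimum.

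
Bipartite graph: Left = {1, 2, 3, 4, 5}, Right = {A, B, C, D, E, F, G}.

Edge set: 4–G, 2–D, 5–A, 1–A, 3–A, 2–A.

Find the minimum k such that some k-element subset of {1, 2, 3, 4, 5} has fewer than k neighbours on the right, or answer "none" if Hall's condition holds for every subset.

Take S = {1, 3}. Its neighbourhood is {A}, so |N(S)| = 1 < |S| = 2.
No single vertex violates Hall's condition since each has at least one neighbour, so 2 is the minimum.

2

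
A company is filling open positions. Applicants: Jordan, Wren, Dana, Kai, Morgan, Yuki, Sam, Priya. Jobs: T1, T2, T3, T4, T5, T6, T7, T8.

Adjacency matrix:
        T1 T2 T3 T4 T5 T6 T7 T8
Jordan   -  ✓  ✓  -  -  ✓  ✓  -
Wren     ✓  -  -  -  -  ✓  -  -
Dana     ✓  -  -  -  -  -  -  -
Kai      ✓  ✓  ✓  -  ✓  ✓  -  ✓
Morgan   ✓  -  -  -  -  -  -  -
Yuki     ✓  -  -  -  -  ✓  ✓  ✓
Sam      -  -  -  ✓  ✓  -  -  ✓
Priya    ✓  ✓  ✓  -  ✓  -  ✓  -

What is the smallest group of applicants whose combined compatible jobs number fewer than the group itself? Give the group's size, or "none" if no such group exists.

Take S = {Dana, Morgan}. Its neighbourhood is {T1}, so |N(S)| = 1 < |S| = 2.
No single vertex violates Hall's condition since each has at least one neighbour, so 2 is the minimum.

2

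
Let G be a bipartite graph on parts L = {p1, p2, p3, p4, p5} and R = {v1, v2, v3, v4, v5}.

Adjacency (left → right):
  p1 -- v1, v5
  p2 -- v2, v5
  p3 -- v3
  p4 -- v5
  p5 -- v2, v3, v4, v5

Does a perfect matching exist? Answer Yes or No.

Yes

A valid assignment of size 5: p1→v1, p2→v2, p3→v3, p4→v5, p5→v4.
All 5 left vertices are covered.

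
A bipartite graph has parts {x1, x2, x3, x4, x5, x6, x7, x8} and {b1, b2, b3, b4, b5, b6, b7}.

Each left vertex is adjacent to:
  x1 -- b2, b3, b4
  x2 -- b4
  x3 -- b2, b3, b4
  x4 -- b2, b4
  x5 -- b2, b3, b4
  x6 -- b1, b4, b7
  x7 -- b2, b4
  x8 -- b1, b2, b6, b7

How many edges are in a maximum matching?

For example, pair x1→b2, x2→b4, x3→b3, x6→b7, x8→b6.
The set {x1, x2, x3, x4, x5, x7} has only 3 neighbours ({b2, b3, b4}), so by Hall's theorem at most 5 of the 8 left vertices can be matched.

5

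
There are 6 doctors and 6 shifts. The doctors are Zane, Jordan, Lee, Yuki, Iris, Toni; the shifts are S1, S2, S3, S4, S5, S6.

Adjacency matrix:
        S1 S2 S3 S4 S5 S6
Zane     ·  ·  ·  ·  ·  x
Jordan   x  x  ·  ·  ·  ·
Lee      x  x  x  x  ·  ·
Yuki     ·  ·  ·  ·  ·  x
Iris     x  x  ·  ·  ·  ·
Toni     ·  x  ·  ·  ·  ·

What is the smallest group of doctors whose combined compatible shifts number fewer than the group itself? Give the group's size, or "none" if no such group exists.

Take S = {Zane, Yuki}. Its neighbourhood is {S6}, so |N(S)| = 1 < |S| = 2.
No single vertex violates Hall's condition since each has at least one neighbour, so 2 is the minimum.

2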